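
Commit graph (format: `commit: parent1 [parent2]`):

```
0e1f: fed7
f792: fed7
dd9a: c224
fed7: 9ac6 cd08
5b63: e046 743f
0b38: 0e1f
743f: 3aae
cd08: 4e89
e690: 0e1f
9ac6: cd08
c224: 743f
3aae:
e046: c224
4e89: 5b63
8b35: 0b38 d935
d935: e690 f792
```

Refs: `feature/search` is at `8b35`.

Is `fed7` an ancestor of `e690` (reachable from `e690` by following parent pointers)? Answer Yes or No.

Yes

Ancestors of e690 (commits reachable by following parents): {0e1f, 3aae, 4e89, 5b63, 743f, 9ac6, c224, cd08, e046, e690, fed7}.
fed7 is in that set, so it is an ancestor of e690.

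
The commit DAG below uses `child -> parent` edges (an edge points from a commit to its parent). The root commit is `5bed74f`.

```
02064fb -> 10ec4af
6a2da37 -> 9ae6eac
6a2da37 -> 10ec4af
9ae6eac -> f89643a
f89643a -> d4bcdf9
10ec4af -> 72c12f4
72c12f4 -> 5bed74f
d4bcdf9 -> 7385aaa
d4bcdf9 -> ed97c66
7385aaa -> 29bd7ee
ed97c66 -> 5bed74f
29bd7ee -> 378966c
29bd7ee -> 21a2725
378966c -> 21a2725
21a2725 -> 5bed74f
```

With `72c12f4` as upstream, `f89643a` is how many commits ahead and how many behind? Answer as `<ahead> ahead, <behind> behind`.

Reachable from f89643a: {21a2725, 29bd7ee, 378966c, 5bed74f, 7385aaa, d4bcdf9, ed97c66, f89643a}.
Reachable from 72c12f4: {5bed74f, 72c12f4}.
Only in f89643a's history (ahead): {21a2725, 29bd7ee, 378966c, 7385aaa, d4bcdf9, ed97c66, f89643a} — 7.
Only in 72c12f4's history (behind): {72c12f4} — 1.

7 ahead, 1 behind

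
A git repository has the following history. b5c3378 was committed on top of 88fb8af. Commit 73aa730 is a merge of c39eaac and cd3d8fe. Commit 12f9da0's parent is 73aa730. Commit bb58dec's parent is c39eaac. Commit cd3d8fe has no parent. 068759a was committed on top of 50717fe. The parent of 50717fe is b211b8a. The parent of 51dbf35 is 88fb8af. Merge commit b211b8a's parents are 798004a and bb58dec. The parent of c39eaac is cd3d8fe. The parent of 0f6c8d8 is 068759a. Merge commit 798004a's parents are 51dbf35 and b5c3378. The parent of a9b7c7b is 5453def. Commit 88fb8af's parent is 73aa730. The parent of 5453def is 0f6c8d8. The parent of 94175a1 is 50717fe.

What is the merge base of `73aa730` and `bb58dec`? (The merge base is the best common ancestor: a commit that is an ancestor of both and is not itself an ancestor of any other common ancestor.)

c39eaac

Ancestors of 73aa730: {73aa730, c39eaac, cd3d8fe}.
Ancestors of bb58dec: {bb58dec, c39eaac, cd3d8fe}.
Common ancestors: {c39eaac, cd3d8fe}.
Among these, c39eaac is not an ancestor of any other common ancestor — it is the merge base.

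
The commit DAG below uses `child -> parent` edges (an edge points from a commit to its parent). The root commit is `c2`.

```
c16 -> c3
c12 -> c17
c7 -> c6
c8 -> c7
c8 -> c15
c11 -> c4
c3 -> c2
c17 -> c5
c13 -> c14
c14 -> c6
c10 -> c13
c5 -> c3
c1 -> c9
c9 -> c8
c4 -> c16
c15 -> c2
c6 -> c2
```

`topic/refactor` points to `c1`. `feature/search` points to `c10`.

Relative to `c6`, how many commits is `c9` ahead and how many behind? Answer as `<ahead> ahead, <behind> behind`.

Reachable from c9: {c15, c2, c6, c7, c8, c9}.
Reachable from c6: {c2, c6}.
Only in c9's history (ahead): {c15, c7, c8, c9} — 4.
Only in c6's history (behind): {} — 0.

4 ahead, 0 behind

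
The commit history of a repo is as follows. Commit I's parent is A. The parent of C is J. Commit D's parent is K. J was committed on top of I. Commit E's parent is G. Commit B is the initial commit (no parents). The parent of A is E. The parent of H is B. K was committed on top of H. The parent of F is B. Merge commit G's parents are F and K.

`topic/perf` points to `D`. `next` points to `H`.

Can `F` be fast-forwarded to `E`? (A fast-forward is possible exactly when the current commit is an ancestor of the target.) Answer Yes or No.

Yes

A fast-forward from F to E is possible iff F is an ancestor of E.
Ancestors of E: {B, E, F, G, H, K}.
F is among them, so fast-forward is possible.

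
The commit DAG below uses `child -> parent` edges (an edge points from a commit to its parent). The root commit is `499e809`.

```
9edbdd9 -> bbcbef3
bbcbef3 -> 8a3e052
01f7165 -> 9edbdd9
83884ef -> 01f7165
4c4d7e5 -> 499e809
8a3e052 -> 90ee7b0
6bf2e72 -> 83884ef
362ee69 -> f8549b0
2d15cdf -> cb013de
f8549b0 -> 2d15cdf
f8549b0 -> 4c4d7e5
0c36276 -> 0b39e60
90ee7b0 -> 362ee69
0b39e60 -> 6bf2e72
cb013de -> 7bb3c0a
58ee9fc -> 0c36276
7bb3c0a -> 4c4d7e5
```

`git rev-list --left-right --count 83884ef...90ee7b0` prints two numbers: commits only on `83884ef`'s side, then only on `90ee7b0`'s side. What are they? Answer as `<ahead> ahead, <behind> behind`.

5 ahead, 0 behind

Reachable from 83884ef: {01f7165, 2d15cdf, 362ee69, 499e809, 4c4d7e5, 7bb3c0a, 83884ef, 8a3e052, 90ee7b0, 9edbdd9, bbcbef3, cb013de, f8549b0}.
Reachable from 90ee7b0: {2d15cdf, 362ee69, 499e809, 4c4d7e5, 7bb3c0a, 90ee7b0, cb013de, f8549b0}.
Only in 83884ef's history (ahead): {01f7165, 83884ef, 8a3e052, 9edbdd9, bbcbef3} — 5.
Only in 90ee7b0's history (behind): {} — 0.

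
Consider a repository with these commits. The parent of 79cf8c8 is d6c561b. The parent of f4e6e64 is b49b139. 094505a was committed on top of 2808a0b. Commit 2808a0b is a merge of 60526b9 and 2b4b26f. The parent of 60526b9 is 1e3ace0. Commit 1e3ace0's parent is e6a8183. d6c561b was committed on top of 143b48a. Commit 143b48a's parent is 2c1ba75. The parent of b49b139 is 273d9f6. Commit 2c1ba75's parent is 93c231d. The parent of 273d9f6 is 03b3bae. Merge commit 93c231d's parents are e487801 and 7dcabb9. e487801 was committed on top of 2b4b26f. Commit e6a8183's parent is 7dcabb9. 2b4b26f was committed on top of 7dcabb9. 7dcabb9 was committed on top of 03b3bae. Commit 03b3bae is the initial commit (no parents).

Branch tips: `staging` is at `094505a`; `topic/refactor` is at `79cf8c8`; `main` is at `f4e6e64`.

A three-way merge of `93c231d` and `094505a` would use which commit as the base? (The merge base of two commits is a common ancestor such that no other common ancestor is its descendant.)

2b4b26f

Ancestors of 93c231d: {03b3bae, 2b4b26f, 7dcabb9, 93c231d, e487801}.
Ancestors of 094505a: {03b3bae, 094505a, 1e3ace0, 2808a0b, 2b4b26f, 60526b9, 7dcabb9, e6a8183}.
Common ancestors: {03b3bae, 2b4b26f, 7dcabb9}.
Among these, 2b4b26f is not an ancestor of any other common ancestor — it is the merge base.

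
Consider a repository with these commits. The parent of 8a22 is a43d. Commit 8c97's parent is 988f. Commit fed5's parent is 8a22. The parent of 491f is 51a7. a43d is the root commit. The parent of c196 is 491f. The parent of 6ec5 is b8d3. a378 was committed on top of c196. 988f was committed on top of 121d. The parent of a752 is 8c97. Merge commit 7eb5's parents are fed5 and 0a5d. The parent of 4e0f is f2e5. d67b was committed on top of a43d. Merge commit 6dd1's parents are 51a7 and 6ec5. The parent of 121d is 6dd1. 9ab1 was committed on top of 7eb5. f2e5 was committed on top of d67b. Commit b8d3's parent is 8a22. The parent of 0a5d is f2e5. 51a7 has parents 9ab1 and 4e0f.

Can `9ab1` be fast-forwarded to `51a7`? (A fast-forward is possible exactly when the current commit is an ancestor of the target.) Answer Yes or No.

Yes

A fast-forward from 9ab1 to 51a7 is possible iff 9ab1 is an ancestor of 51a7.
Ancestors of 51a7: {0a5d, 4e0f, 51a7, 7eb5, 8a22, 9ab1, a43d, d67b, f2e5, fed5}.
9ab1 is among them, so fast-forward is possible.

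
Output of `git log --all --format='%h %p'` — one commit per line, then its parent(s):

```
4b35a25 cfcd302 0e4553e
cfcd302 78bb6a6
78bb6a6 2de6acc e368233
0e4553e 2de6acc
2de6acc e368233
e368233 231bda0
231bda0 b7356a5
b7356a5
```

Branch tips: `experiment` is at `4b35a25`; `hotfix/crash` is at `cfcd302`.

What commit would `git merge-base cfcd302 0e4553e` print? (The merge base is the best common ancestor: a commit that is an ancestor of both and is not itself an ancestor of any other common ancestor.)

2de6acc

Ancestors of cfcd302: {231bda0, 2de6acc, 78bb6a6, b7356a5, cfcd302, e368233}.
Ancestors of 0e4553e: {0e4553e, 231bda0, 2de6acc, b7356a5, e368233}.
Common ancestors: {231bda0, 2de6acc, b7356a5, e368233}.
Among these, 2de6acc is not an ancestor of any other common ancestor — it is the merge base.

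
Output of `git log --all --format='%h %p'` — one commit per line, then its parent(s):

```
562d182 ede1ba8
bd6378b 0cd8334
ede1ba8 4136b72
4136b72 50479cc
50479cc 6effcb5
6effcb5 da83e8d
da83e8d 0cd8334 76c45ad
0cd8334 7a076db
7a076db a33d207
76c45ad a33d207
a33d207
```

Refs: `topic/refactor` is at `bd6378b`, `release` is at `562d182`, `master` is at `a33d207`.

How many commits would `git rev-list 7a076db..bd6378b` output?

2

Reachable from bd6378b: {0cd8334, 7a076db, a33d207, bd6378b}.
Reachable from 7a076db: {7a076db, a33d207}.
In bd6378b's history but not 7a076db's: {0cd8334, bd6378b} — 2 commits.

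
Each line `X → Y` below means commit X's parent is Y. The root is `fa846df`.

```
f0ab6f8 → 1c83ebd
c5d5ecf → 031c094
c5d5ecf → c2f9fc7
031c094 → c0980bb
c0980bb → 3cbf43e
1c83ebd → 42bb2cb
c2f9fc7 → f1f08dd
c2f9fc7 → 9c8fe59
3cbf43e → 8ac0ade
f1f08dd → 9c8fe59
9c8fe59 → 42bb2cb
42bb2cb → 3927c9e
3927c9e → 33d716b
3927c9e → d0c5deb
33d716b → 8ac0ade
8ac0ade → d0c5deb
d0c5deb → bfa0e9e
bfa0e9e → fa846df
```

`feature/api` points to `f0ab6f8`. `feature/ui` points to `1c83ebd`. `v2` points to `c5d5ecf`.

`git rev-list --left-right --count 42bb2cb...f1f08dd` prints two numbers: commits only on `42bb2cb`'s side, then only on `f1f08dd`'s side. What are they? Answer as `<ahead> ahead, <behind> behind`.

Reachable from 42bb2cb: {33d716b, 3927c9e, 42bb2cb, 8ac0ade, bfa0e9e, d0c5deb, fa846df}.
Reachable from f1f08dd: {33d716b, 3927c9e, 42bb2cb, 8ac0ade, 9c8fe59, bfa0e9e, d0c5deb, f1f08dd, fa846df}.
Only in 42bb2cb's history (ahead): {} — 0.
Only in f1f08dd's history (behind): {9c8fe59, f1f08dd} — 2.

0 ahead, 2 behind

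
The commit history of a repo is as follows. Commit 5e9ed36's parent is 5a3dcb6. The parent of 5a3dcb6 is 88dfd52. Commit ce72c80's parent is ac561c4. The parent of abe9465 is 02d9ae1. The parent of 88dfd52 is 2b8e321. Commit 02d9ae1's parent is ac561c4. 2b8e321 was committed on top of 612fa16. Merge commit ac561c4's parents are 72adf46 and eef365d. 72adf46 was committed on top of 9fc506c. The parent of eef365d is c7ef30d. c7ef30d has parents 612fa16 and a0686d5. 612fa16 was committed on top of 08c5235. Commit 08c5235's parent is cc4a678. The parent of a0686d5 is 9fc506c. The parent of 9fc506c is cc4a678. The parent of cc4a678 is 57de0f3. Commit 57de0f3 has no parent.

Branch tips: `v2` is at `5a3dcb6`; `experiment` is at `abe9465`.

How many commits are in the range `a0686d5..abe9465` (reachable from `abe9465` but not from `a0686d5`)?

8

Reachable from abe9465: {02d9ae1, 08c5235, 57de0f3, 612fa16, 72adf46, 9fc506c, a0686d5, abe9465, ac561c4, c7ef30d, cc4a678, eef365d}.
Reachable from a0686d5: {57de0f3, 9fc506c, a0686d5, cc4a678}.
In abe9465's history but not a0686d5's: {02d9ae1, 08c5235, 612fa16, 72adf46, abe9465, ac561c4, c7ef30d, eef365d} — 8 commits.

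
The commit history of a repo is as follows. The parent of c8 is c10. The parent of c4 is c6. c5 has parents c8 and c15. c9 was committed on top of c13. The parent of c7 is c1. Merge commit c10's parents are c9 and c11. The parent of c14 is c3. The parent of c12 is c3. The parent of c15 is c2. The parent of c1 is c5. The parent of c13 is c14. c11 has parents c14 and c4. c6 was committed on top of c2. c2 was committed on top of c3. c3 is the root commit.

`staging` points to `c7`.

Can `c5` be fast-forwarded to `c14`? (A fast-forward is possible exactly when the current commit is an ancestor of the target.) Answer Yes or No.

A fast-forward from c5 to c14 is possible iff c5 is an ancestor of c14.
Ancestors of c14: {c14, c3}.
c5 is not among them, so fast-forward is not possible.

No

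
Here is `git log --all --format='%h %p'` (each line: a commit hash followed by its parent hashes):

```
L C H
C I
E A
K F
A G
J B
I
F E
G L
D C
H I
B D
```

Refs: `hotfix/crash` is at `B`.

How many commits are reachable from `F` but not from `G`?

Reachable from F: {A, C, E, F, G, H, I, L}.
Reachable from G: {C, G, H, I, L}.
In F's history but not G's: {A, E, F} — 3 commits.

3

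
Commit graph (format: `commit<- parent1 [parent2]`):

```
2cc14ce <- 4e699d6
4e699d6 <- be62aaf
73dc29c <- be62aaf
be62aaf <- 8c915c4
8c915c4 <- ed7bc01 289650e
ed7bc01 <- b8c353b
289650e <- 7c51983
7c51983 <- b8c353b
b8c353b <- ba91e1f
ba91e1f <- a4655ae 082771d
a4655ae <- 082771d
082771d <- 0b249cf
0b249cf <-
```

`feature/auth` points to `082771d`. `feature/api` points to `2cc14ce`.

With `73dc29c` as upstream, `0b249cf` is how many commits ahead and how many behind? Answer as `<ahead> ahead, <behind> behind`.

0 ahead, 10 behind

Reachable from 0b249cf: {0b249cf}.
Reachable from 73dc29c: {082771d, 0b249cf, 289650e, 73dc29c, 7c51983, 8c915c4, a4655ae, b8c353b, ba91e1f, be62aaf, ed7bc01}.
Only in 0b249cf's history (ahead): {} — 0.
Only in 73dc29c's history (behind): {082771d, 289650e, 73dc29c, 7c51983, 8c915c4, a4655ae, b8c353b, ba91e1f, be62aaf, ed7bc01} — 10.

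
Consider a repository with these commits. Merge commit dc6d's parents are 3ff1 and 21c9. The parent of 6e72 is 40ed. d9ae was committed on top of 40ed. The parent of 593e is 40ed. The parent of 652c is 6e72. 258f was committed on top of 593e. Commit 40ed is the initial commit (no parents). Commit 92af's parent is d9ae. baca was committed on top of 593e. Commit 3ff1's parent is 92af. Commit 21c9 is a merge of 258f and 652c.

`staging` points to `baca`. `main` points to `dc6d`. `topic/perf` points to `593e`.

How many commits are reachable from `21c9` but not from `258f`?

Reachable from 21c9: {21c9, 258f, 40ed, 593e, 652c, 6e72}.
Reachable from 258f: {258f, 40ed, 593e}.
In 21c9's history but not 258f's: {21c9, 652c, 6e72} — 3 commits.

3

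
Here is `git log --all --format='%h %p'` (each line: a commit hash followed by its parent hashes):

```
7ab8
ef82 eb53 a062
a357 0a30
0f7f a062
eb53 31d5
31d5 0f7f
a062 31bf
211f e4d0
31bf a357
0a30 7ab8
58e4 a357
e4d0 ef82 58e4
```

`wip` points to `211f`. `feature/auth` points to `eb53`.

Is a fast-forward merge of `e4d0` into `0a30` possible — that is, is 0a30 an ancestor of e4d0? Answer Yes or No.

A fast-forward from 0a30 to e4d0 is possible iff 0a30 is an ancestor of e4d0.
Ancestors of e4d0: {0a30, 0f7f, 31bf, 31d5, 58e4, 7ab8, a062, a357, e4d0, eb53, ef82}.
0a30 is among them, so fast-forward is possible.

Yes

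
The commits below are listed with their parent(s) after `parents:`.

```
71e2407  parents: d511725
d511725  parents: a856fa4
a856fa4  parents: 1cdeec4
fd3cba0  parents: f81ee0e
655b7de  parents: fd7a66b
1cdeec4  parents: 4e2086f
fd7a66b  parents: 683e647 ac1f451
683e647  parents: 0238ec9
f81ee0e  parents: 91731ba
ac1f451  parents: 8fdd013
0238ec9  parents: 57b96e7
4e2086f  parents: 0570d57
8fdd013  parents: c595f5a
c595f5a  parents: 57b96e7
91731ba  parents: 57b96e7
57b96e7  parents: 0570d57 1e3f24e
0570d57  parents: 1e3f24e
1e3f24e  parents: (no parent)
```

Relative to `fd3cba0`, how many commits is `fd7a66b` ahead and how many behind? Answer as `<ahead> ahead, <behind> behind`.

Reachable from fd7a66b: {0238ec9, 0570d57, 1e3f24e, 57b96e7, 683e647, 8fdd013, ac1f451, c595f5a, fd7a66b}.
Reachable from fd3cba0: {0570d57, 1e3f24e, 57b96e7, 91731ba, f81ee0e, fd3cba0}.
Only in fd7a66b's history (ahead): {0238ec9, 683e647, 8fdd013, ac1f451, c595f5a, fd7a66b} — 6.
Only in fd3cba0's history (behind): {91731ba, f81ee0e, fd3cba0} — 3.

6 ahead, 3 behind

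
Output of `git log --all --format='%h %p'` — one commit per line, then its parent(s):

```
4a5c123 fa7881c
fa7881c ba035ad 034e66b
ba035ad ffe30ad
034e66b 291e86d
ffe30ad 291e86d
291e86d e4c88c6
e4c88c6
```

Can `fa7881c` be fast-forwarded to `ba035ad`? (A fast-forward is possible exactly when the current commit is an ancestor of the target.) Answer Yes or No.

No

A fast-forward from fa7881c to ba035ad is possible iff fa7881c is an ancestor of ba035ad.
Ancestors of ba035ad: {291e86d, ba035ad, e4c88c6, ffe30ad}.
fa7881c is not among them, so fast-forward is not possible.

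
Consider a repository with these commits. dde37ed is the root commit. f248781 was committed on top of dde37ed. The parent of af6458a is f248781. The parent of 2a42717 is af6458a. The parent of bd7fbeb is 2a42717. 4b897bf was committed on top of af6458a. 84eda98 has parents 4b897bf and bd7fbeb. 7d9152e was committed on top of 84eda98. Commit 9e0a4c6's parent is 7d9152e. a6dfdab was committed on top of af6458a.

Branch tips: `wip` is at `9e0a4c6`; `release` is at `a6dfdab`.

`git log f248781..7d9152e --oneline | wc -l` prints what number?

6

Reachable from 7d9152e: {2a42717, 4b897bf, 7d9152e, 84eda98, af6458a, bd7fbeb, dde37ed, f248781}.
Reachable from f248781: {dde37ed, f248781}.
In 7d9152e's history but not f248781's: {2a42717, 4b897bf, 7d9152e, 84eda98, af6458a, bd7fbeb} — 6 commits.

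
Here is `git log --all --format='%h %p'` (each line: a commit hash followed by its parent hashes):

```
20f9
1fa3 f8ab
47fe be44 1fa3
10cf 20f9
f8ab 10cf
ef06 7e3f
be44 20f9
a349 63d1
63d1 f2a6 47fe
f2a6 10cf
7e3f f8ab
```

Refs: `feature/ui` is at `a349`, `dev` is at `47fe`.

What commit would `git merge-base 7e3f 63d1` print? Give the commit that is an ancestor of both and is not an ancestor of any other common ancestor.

f8ab

Ancestors of 7e3f: {10cf, 20f9, 7e3f, f8ab}.
Ancestors of 63d1: {10cf, 1fa3, 20f9, 47fe, 63d1, be44, f2a6, f8ab}.
Common ancestors: {10cf, 20f9, f8ab}.
Among these, f8ab is not an ancestor of any other common ancestor — it is the merge base.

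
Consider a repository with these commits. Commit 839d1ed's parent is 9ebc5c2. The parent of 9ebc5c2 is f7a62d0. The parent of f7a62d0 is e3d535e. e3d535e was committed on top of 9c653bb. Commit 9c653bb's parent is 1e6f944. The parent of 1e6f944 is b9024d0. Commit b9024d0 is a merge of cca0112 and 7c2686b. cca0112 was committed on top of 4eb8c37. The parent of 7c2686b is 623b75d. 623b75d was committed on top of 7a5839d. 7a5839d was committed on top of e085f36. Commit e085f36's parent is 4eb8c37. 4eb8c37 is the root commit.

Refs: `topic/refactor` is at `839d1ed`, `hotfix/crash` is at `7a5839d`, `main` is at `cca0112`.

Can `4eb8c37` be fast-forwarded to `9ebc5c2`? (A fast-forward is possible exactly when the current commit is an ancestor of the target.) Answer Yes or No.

Yes

A fast-forward from 4eb8c37 to 9ebc5c2 is possible iff 4eb8c37 is an ancestor of 9ebc5c2.
Ancestors of 9ebc5c2: {1e6f944, 4eb8c37, 623b75d, 7a5839d, 7c2686b, 9c653bb, 9ebc5c2, b9024d0, cca0112, e085f36, e3d535e, f7a62d0}.
4eb8c37 is among them, so fast-forward is possible.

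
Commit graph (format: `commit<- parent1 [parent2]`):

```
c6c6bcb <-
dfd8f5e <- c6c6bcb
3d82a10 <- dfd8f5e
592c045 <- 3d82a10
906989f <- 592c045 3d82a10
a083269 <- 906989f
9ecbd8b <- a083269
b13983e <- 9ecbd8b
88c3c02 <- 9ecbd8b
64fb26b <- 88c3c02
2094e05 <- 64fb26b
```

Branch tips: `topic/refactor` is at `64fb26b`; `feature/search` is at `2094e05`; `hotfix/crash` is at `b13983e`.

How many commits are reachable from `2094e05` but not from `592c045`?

Reachable from 2094e05: {2094e05, 3d82a10, 592c045, 64fb26b, 88c3c02, 906989f, 9ecbd8b, a083269, c6c6bcb, dfd8f5e}.
Reachable from 592c045: {3d82a10, 592c045, c6c6bcb, dfd8f5e}.
In 2094e05's history but not 592c045's: {2094e05, 64fb26b, 88c3c02, 906989f, 9ecbd8b, a083269} — 6 commits.

6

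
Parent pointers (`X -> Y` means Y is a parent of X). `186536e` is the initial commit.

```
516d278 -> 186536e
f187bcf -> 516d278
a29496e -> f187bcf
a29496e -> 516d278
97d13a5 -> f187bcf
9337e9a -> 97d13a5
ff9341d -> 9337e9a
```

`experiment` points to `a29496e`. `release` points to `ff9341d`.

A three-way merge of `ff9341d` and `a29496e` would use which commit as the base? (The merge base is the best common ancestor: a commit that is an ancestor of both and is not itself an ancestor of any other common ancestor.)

f187bcf

Ancestors of ff9341d: {186536e, 516d278, 9337e9a, 97d13a5, f187bcf, ff9341d}.
Ancestors of a29496e: {186536e, 516d278, a29496e, f187bcf}.
Common ancestors: {186536e, 516d278, f187bcf}.
Among these, f187bcf is not an ancestor of any other common ancestor — it is the merge base.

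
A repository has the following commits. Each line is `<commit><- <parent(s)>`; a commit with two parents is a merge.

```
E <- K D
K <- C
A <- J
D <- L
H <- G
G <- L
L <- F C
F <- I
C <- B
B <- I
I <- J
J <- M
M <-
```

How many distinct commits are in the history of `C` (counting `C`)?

Walking parent pointers from C: reachable set = {B, C, I, J, M}.
That is 5 commits.

5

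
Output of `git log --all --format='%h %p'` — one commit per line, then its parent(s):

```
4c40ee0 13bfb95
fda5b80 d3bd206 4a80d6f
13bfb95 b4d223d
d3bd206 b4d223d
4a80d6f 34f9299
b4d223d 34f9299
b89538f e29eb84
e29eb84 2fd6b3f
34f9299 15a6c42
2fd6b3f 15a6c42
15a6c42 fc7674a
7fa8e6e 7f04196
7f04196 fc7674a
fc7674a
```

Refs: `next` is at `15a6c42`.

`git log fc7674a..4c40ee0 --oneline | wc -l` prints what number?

5

Reachable from 4c40ee0: {13bfb95, 15a6c42, 34f9299, 4c40ee0, b4d223d, fc7674a}.
Reachable from fc7674a: {fc7674a}.
In 4c40ee0's history but not fc7674a's: {13bfb95, 15a6c42, 34f9299, 4c40ee0, b4d223d} — 5 commits.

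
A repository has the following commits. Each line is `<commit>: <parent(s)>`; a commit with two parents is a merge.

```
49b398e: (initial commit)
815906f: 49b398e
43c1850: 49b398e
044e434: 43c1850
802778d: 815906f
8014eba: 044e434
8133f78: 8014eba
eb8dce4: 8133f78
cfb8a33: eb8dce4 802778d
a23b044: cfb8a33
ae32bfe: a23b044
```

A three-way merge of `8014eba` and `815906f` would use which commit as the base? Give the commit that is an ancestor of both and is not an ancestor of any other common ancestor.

49b398e

Ancestors of 8014eba: {044e434, 43c1850, 49b398e, 8014eba}.
Ancestors of 815906f: {49b398e, 815906f}.
Common ancestors: {49b398e}.
The only common ancestor is 49b398e, so it is the merge base.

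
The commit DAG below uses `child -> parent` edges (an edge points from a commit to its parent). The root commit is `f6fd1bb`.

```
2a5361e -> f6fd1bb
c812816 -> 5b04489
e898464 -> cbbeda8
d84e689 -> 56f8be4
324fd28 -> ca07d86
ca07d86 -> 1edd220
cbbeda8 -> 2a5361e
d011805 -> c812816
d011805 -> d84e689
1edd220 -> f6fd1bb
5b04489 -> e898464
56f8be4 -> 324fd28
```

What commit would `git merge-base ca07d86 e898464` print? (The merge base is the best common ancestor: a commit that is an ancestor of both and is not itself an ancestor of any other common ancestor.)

Ancestors of ca07d86: {1edd220, ca07d86, f6fd1bb}.
Ancestors of e898464: {2a5361e, cbbeda8, e898464, f6fd1bb}.
Common ancestors: {f6fd1bb}.
The only common ancestor is f6fd1bb, so it is the merge base.

f6fd1bb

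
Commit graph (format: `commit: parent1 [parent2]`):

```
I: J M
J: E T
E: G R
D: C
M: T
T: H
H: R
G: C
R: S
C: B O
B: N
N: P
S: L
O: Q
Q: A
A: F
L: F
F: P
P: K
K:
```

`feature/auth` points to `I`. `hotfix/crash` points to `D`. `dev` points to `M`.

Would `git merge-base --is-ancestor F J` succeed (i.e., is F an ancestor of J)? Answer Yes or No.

Yes

Ancestors of J (commits reachable by following parents): {A, B, C, E, F, G, H, J, K, L, N, O, P, Q, R, S, T}.
F is in that set, so it is an ancestor of J.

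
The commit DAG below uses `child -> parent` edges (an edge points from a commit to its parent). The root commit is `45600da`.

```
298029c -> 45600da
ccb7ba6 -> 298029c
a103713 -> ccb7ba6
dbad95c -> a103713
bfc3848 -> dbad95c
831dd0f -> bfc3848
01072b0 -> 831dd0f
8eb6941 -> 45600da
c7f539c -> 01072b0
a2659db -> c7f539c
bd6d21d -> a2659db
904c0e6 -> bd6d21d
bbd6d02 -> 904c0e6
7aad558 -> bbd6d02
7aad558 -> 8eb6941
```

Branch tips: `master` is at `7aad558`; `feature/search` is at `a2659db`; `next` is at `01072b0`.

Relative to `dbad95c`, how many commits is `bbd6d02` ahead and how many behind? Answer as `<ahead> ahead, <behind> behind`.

8 ahead, 0 behind

Reachable from bbd6d02: {01072b0, 298029c, 45600da, 831dd0f, 904c0e6, a103713, a2659db, bbd6d02, bd6d21d, bfc3848, c7f539c, ccb7ba6, dbad95c}.
Reachable from dbad95c: {298029c, 45600da, a103713, ccb7ba6, dbad95c}.
Only in bbd6d02's history (ahead): {01072b0, 831dd0f, 904c0e6, a2659db, bbd6d02, bd6d21d, bfc3848, c7f539c} — 8.
Only in dbad95c's history (behind): {} — 0.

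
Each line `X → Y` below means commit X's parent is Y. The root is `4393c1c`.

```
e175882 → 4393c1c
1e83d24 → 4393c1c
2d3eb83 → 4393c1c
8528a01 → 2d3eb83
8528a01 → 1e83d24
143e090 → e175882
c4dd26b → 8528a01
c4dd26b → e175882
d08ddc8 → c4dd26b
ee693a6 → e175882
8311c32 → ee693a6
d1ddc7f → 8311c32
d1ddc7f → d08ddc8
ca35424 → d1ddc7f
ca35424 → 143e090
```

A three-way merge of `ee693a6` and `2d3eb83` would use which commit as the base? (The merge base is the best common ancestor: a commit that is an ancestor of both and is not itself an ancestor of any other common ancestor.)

Ancestors of ee693a6: {4393c1c, e175882, ee693a6}.
Ancestors of 2d3eb83: {2d3eb83, 4393c1c}.
Common ancestors: {4393c1c}.
The only common ancestor is 4393c1c, so it is the merge base.

4393c1c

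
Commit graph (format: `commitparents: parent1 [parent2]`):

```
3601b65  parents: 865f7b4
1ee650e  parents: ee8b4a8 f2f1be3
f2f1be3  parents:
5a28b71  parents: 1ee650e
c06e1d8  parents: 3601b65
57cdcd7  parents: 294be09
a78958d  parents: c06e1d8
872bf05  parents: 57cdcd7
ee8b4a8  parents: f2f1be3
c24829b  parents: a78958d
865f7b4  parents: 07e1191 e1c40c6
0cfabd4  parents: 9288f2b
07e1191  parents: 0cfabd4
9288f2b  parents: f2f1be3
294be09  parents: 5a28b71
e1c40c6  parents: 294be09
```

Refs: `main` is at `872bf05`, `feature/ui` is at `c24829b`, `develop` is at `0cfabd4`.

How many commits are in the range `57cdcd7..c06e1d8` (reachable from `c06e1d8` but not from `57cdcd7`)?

Reachable from c06e1d8: {07e1191, 0cfabd4, 1ee650e, 294be09, 3601b65, 5a28b71, 865f7b4, 9288f2b, c06e1d8, e1c40c6, ee8b4a8, f2f1be3}.
Reachable from 57cdcd7: {1ee650e, 294be09, 57cdcd7, 5a28b71, ee8b4a8, f2f1be3}.
In c06e1d8's history but not 57cdcd7's: {07e1191, 0cfabd4, 3601b65, 865f7b4, 9288f2b, c06e1d8, e1c40c6} — 7 commits.

7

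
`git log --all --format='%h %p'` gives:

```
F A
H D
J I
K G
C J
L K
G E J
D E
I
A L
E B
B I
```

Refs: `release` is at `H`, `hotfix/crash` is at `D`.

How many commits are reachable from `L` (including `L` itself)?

Walking parent pointers from L: reachable set = {B, E, G, I, J, K, L}.
That is 7 commits.

7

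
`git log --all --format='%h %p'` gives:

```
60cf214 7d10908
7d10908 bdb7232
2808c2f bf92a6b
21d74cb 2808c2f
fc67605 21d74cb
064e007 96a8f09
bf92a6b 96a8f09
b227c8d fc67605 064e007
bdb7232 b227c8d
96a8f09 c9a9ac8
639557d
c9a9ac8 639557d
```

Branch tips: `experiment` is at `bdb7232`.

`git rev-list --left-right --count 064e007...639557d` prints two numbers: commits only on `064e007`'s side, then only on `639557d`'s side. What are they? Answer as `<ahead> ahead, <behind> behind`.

3 ahead, 0 behind

Reachable from 064e007: {064e007, 639557d, 96a8f09, c9a9ac8}.
Reachable from 639557d: {639557d}.
Only in 064e007's history (ahead): {064e007, 96a8f09, c9a9ac8} — 3.
Only in 639557d's history (behind): {} — 0.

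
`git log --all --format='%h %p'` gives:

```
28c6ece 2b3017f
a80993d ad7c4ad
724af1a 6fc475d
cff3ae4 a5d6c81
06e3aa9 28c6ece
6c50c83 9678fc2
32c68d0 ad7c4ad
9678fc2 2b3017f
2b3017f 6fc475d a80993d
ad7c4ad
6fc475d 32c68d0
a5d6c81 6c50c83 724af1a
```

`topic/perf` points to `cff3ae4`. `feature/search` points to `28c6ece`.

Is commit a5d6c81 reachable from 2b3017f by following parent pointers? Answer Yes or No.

Ancestors of 2b3017f: {2b3017f, 32c68d0, 6fc475d, a80993d, ad7c4ad}.
a5d6c81 is not in that set, so it is not an ancestor of 2b3017f.

No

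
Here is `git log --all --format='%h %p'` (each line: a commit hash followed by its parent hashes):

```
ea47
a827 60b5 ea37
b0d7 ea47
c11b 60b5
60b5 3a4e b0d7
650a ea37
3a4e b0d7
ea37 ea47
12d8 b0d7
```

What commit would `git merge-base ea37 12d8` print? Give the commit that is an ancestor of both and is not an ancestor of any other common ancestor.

Ancestors of ea37: {ea37, ea47}.
Ancestors of 12d8: {12d8, b0d7, ea47}.
Common ancestors: {ea47}.
The only common ancestor is ea47, so it is the merge base.

ea47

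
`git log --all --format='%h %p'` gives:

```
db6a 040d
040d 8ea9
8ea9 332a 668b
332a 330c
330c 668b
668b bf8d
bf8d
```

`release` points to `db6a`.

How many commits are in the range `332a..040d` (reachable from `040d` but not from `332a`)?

Reachable from 040d: {040d, 330c, 332a, 668b, 8ea9, bf8d}.
Reachable from 332a: {330c, 332a, 668b, bf8d}.
In 040d's history but not 332a's: {040d, 8ea9} — 2 commits.

2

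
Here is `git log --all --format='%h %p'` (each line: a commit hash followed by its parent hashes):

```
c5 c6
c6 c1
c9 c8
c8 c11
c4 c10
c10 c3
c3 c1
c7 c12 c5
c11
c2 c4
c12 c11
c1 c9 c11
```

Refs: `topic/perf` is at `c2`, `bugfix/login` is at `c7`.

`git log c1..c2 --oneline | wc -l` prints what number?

Reachable from c2: {c1, c10, c11, c2, c3, c4, c8, c9}.
Reachable from c1: {c1, c11, c8, c9}.
In c2's history but not c1's: {c10, c2, c3, c4} — 4 commits.

4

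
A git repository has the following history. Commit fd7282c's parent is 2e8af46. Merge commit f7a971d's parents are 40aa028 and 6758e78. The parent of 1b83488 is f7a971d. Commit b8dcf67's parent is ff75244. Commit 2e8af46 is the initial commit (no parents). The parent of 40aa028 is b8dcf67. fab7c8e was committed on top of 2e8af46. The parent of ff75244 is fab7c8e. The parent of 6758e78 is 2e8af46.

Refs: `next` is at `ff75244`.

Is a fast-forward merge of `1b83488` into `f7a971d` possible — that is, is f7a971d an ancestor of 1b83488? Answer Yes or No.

Yes

A fast-forward from f7a971d to 1b83488 is possible iff f7a971d is an ancestor of 1b83488.
Ancestors of 1b83488: {1b83488, 2e8af46, 40aa028, 6758e78, b8dcf67, f7a971d, fab7c8e, ff75244}.
f7a971d is among them, so fast-forward is possible.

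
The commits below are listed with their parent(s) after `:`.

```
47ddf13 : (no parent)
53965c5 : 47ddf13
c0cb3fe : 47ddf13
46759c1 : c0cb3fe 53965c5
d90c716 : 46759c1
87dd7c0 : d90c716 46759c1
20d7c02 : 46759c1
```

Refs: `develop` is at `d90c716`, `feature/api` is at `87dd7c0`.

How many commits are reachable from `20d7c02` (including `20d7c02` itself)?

5

Walking parent pointers from 20d7c02: reachable set = {20d7c02, 46759c1, 47ddf13, 53965c5, c0cb3fe}.
That is 5 commits.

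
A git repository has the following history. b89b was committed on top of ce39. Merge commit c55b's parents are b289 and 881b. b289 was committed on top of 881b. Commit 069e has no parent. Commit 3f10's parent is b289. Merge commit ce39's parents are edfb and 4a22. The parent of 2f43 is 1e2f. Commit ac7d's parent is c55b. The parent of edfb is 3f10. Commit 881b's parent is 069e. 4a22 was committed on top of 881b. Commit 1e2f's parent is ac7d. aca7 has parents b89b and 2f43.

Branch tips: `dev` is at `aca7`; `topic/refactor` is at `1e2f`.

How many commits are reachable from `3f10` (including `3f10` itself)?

4

Walking parent pointers from 3f10: reachable set = {069e, 3f10, 881b, b289}.
That is 4 commits.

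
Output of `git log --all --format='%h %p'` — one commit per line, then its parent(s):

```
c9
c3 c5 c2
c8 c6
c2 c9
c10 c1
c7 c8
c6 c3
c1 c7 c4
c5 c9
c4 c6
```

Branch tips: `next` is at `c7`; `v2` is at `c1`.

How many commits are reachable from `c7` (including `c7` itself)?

7

Walking parent pointers from c7: reachable set = {c2, c3, c5, c6, c7, c8, c9}.
That is 7 commits.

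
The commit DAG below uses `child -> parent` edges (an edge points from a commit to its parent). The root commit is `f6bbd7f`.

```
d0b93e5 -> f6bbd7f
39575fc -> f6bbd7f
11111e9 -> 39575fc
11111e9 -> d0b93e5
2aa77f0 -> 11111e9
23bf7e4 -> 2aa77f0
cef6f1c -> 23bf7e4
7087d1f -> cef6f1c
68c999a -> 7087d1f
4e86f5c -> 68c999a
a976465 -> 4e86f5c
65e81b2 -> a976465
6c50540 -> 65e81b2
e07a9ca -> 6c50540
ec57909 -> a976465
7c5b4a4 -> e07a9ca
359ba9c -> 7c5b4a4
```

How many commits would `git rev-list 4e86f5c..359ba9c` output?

6

Reachable from 359ba9c: {11111e9, 23bf7e4, 2aa77f0, 359ba9c, 39575fc, 4e86f5c, 65e81b2, 68c999a, 6c50540, 7087d1f, 7c5b4a4, a976465, cef6f1c, d0b93e5, e07a9ca, f6bbd7f}.
Reachable from 4e86f5c: {11111e9, 23bf7e4, 2aa77f0, 39575fc, 4e86f5c, 68c999a, 7087d1f, cef6f1c, d0b93e5, f6bbd7f}.
In 359ba9c's history but not 4e86f5c's: {359ba9c, 65e81b2, 6c50540, 7c5b4a4, a976465, e07a9ca} — 6 commits.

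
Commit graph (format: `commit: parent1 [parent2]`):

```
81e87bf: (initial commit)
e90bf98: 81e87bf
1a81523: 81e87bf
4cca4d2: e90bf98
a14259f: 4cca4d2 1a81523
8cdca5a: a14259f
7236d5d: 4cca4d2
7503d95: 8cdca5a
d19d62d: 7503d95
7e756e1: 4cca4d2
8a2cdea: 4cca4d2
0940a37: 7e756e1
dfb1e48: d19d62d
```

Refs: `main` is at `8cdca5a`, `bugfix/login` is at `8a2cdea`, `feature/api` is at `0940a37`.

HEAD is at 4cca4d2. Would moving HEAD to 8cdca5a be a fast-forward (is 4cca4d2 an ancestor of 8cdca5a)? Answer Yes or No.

A fast-forward from 4cca4d2 to 8cdca5a is possible iff 4cca4d2 is an ancestor of 8cdca5a.
Ancestors of 8cdca5a: {1a81523, 4cca4d2, 81e87bf, 8cdca5a, a14259f, e90bf98}.
4cca4d2 is among them, so fast-forward is possible.

Yes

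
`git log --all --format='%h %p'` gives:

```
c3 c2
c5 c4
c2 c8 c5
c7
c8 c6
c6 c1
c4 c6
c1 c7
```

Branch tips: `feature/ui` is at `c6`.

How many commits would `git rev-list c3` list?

8

Walking parent pointers from c3: reachable set = {c1, c2, c3, c4, c5, c6, c7, c8}.
That is 8 commits.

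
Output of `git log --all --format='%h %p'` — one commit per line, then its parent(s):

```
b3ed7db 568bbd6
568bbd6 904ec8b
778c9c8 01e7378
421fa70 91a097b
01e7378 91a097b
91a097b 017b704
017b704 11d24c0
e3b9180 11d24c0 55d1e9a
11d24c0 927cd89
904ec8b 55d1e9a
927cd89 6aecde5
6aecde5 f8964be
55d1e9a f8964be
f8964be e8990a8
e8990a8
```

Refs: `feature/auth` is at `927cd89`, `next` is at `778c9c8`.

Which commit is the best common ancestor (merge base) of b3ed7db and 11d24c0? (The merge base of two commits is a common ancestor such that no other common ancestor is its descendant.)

Ancestors of b3ed7db: {55d1e9a, 568bbd6, 904ec8b, b3ed7db, e8990a8, f8964be}.
Ancestors of 11d24c0: {11d24c0, 6aecde5, 927cd89, e8990a8, f8964be}.
Common ancestors: {e8990a8, f8964be}.
Among these, f8964be is not an ancestor of any other common ancestor — it is the merge base.

f8964be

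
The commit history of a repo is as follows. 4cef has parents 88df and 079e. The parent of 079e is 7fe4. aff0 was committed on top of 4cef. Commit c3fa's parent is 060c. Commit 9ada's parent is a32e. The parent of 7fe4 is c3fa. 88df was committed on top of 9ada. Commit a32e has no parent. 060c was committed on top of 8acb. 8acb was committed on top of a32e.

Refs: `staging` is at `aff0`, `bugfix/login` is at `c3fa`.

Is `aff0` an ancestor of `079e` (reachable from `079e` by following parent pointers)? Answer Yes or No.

Ancestors of 079e: {060c, 079e, 7fe4, 8acb, a32e, c3fa}.
aff0 is not in that set, so it is not an ancestor of 079e.

No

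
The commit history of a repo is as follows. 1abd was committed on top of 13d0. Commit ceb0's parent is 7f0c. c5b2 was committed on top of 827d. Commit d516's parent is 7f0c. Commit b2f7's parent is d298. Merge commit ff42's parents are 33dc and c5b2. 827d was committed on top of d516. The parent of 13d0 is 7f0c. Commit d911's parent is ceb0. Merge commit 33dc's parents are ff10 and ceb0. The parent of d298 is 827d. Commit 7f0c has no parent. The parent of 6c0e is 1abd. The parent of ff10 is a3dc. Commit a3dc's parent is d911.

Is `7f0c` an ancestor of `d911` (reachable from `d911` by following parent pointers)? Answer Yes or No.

Ancestors of d911 (commits reachable by following parents): {7f0c, ceb0, d911}.
7f0c is in that set, so it is an ancestor of d911.

Yes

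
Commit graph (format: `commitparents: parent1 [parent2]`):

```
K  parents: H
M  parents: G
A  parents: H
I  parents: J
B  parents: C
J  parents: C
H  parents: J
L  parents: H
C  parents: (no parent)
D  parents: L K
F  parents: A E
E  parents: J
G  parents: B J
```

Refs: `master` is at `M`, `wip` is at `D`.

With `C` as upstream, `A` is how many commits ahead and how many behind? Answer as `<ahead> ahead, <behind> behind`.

Reachable from A: {A, C, H, J}.
Reachable from C: {C}.
Only in A's history (ahead): {A, H, J} — 3.
Only in C's history (behind): {} — 0.

3 ahead, 0 behind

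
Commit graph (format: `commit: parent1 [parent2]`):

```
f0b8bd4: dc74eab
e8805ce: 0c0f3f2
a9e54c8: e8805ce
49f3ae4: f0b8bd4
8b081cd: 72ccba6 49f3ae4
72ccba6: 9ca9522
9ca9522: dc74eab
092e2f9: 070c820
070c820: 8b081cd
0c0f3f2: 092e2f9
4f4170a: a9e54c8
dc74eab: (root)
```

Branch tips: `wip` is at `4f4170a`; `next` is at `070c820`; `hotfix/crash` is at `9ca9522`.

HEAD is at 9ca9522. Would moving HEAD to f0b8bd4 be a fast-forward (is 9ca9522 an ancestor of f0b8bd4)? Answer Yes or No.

A fast-forward from 9ca9522 to f0b8bd4 is possible iff 9ca9522 is an ancestor of f0b8bd4.
Ancestors of f0b8bd4: {dc74eab, f0b8bd4}.
9ca9522 is not among them, so fast-forward is not possible.

No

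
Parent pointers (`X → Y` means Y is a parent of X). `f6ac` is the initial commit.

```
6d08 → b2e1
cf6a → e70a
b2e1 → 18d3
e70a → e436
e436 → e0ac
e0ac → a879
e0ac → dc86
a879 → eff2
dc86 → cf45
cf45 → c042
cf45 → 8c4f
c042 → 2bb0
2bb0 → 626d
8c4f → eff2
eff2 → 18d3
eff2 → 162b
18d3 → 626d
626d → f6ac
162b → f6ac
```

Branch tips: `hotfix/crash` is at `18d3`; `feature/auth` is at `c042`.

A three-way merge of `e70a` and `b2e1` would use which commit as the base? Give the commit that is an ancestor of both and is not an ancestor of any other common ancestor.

Ancestors of e70a: {162b, 18d3, 2bb0, 626d, 8c4f, a879, c042, cf45, dc86, e0ac, e436, e70a, eff2, f6ac}.
Ancestors of b2e1: {18d3, 626d, b2e1, f6ac}.
Common ancestors: {18d3, 626d, f6ac}.
Among these, 18d3 is not an ancestor of any other common ancestor — it is the merge base.

18d3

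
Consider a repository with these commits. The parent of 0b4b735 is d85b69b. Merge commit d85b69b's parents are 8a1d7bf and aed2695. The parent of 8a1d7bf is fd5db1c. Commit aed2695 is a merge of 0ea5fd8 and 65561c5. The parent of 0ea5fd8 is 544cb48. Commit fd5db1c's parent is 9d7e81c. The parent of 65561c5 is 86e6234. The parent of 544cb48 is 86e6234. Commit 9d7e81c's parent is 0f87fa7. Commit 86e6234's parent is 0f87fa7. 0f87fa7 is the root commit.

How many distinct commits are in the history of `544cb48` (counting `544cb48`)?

3

Walking parent pointers from 544cb48: reachable set = {0f87fa7, 544cb48, 86e6234}.
That is 3 commits.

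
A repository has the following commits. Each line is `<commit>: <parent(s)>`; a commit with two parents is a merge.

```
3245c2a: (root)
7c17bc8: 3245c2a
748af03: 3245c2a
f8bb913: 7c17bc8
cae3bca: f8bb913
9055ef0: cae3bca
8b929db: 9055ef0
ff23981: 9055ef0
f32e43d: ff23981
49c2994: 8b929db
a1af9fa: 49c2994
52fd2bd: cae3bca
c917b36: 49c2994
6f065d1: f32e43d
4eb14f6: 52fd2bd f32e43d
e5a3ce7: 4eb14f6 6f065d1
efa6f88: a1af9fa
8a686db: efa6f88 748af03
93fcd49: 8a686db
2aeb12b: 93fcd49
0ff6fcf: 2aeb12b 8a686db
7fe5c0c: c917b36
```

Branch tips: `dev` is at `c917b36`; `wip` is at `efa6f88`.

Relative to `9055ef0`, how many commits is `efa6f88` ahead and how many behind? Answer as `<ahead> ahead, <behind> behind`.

Reachable from efa6f88: {3245c2a, 49c2994, 7c17bc8, 8b929db, 9055ef0, a1af9fa, cae3bca, efa6f88, f8bb913}.
Reachable from 9055ef0: {3245c2a, 7c17bc8, 9055ef0, cae3bca, f8bb913}.
Only in efa6f88's history (ahead): {49c2994, 8b929db, a1af9fa, efa6f88} — 4.
Only in 9055ef0's history (behind): {} — 0.

4 ahead, 0 behind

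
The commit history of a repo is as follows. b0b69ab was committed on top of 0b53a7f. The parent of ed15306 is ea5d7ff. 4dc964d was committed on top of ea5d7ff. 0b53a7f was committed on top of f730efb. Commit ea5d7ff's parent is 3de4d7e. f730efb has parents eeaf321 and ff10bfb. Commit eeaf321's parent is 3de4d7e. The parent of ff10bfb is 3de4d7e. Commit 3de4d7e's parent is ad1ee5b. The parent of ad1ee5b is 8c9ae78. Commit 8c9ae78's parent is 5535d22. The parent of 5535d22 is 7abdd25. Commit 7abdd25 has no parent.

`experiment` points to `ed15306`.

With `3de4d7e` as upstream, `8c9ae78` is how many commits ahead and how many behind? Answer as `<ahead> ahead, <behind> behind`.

0 ahead, 2 behind

Reachable from 8c9ae78: {5535d22, 7abdd25, 8c9ae78}.
Reachable from 3de4d7e: {3de4d7e, 5535d22, 7abdd25, 8c9ae78, ad1ee5b}.
Only in 8c9ae78's history (ahead): {} — 0.
Only in 3de4d7e's history (behind): {3de4d7e, ad1ee5b} — 2.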